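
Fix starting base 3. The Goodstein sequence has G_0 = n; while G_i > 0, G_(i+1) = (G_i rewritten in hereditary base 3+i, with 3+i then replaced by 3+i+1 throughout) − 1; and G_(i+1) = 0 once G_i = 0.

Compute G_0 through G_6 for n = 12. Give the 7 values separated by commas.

12, 19, 27, 37, 49, 63, 69

step 0: 12 = 3^2 + 3; sub 4 for 3: 4^2 + 4; = 20; G_1 = 20−1 = 19
step 1: 19 = 4^2 + 3; sub 5 for 4: 5^2 + 3; = 28; G_2 = 28−1 = 27
step 2: 27 = 5^2 + 2; sub 6 for 5: 6^2 + 2; = 38; G_3 = 38−1 = 37
step 3: 37 = 6^2 + 1; sub 7 for 6: 7^2 + 1; = 50; G_4 = 50−1 = 49
step 4: 49 = 7^2; sub 8 for 7: 8^2; = 64; G_5 = 64−1 = 63
step 5: 63 = 7·8 + 7; sub 9 for 8: 7·9 + 7; = 70; G_6 = 70−1 = 69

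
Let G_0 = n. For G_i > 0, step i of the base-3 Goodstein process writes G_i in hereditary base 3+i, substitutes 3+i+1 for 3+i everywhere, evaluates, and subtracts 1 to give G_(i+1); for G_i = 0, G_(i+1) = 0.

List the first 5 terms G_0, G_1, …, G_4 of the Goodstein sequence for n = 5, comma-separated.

5, 5, 5, 5, 4

step 0: 5 = 3 + 2; sub 4 for 3: 4 + 2; = 6; G_1 = 6−1 = 5
step 1: 5 = 4 + 1; sub 5 for 4: 5 + 1; = 6; G_2 = 6−1 = 5
step 2: 5 = 5; sub 6 for 5: 6; = 6; G_3 = 6−1 = 5
step 3: 5 = 5; sub 7 for 6: 5; = 5; G_4 = 5−1 = 4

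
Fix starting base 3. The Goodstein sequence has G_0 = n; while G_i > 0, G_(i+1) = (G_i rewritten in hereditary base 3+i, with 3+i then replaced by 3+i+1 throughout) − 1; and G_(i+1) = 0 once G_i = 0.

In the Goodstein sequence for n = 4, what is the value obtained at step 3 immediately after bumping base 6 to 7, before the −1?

3

4 —HB3→ 3 + 1 —bump→ 4 + 1 = 5 —(−1)→ 4
4 —HB4→ 4 —bump→ 5 = 5 —(−1)→ 4
4 —HB5→ 4 —bump→ 4 = 4 —(−1)→ 3
3 —HB6→ 3 —bump→ 3 = 3 —(−1)→ 2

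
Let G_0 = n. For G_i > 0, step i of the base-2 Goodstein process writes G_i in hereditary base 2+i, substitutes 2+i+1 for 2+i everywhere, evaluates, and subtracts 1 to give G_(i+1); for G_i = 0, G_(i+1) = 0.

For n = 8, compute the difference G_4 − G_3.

step 0: 8 = 2^(2 + 1); sub 3 for 2: 3^(3 + 1); = 81; G_1 = 81−1 = 80
step 1: 80 = 2·3^3 + 2·3^2 + 2·3 + 2; sub 4 for 3: 2·4^4 + 2·4^2 + 2·4 + 2; = 554; G_2 = 554−1 = 553
step 2: 553 = 2·4^4 + 2·4^2 + 2·4 + 1; sub 5 for 4: 2·5^5 + 2·5^2 + 2·5 + 1; = 6311; G_3 = 6311−1 = 6310
step 3: 6310 = 2·5^5 + 2·5^2 + 2·5; sub 6 for 5: 2·6^6 + 2·6^2 + 2·6; = 93396; G_4 = 93396−1 = 93395

87085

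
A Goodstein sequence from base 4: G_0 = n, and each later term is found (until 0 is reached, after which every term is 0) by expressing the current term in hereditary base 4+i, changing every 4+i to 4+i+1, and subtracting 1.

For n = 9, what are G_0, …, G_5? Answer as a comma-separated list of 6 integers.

(0) 9|_4 = 2·4 + 1 ↦ 2·5 + 1|_5 = 11 ⇒ 10
(1) 10|_5 = 2·5 ↦ 2·6|_6 = 12 ⇒ 11
(2) 11|_6 = 6 + 5 ↦ 7 + 5|_7 = 12 ⇒ 11
(3) 11|_7 = 7 + 4 ↦ 8 + 4|_8 = 12 ⇒ 11
(4) 11|_8 = 8 + 3 ↦ 9 + 3|_9 = 12 ⇒ 11

9, 10, 11, 11, 11, 11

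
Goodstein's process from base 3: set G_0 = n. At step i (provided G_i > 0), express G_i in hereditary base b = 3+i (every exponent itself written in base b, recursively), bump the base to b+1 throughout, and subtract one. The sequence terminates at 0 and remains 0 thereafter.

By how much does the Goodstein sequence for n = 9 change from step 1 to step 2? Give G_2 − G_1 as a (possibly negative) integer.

9 —HB3→ 3^2 —bump→ 4^2 = 16 —(−1)→ 15
15 —HB4→ 3·4 + 3 —bump→ 3·5 + 3 = 18 —(−1)→ 17

2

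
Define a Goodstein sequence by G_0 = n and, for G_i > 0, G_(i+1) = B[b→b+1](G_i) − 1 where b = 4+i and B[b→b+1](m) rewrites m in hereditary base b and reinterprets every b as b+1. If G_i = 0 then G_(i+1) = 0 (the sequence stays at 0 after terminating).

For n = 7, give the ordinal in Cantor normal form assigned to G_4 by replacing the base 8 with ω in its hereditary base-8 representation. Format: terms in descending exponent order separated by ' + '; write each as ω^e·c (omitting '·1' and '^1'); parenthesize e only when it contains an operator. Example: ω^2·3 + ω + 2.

G_0 = 7. HB_4(7) = 4 + 3. Bump = 8. G_1 = 7.
G_1 = 7. HB_5(7) = 5 + 2. Bump = 8. G_2 = 7.
G_2 = 7. HB_6(7) = 6 + 1. Bump = 8. G_3 = 7.
G_3 = 7. HB_7(7) = 7. Bump = 8. G_4 = 7.

7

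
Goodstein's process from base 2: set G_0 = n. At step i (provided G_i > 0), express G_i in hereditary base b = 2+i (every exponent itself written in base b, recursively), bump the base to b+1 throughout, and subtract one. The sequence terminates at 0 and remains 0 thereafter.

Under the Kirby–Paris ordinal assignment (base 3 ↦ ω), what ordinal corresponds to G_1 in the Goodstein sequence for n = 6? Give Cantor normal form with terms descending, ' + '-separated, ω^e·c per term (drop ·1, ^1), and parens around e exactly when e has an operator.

ω^ω + 2

i=0: 6 = 2^2 + 2 (b=2); 2→3: 3^3 + 3 = 30; 30−1 = 29
i=1: 29 = 3^3 + 2 (b=3); 3→4: 4^4 + 2 = 258; 258−1 = 257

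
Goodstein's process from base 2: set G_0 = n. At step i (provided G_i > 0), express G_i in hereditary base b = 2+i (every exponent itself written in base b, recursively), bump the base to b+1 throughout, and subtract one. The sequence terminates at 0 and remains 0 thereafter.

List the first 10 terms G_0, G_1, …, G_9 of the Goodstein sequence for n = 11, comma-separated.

11 —HB2→ 2^(2 + 1) + 2 + 1 —bump→ 3^(3 + 1) + 3 + 1 = 85 —(−1)→ 84
84 —HB3→ 3^(3 + 1) + 3 —bump→ 4^(4 + 1) + 4 = 1028 —(−1)→ 1027
1027 —HB4→ 4^(4 + 1) + 3 —bump→ 5^(5 + 1) + 3 = 15628 —(−1)→ 15627
15627 —HB5→ 5^(5 + 1) + 2 —bump→ 6^(6 + 1) + 2 = 279938 —(−1)→ 279937
279937 —HB6→ 6^(6 + 1) + 1 —bump→ 7^(7 + 1) + 1 = 5764802 —(−1)→ 5764801
5764801 —HB7→ 7^(7 + 1) —bump→ 8^(8 + 1) = 134217728 —(−1)→ 134217727
134217727 —HB8→ 7·8^8 + 7·8^7 + 7·8^6 + 7·8^5 + 7·8^4 + 7·8^3 + 7·8^2 + 7·8 + 7 —bump→ 7·9^9 + 7·9^7 + 7·9^6 + 7·9^5 + 7·9^4 + 7·9^3 + 7·9^2 + 7·9 + 7 = 2749609303 —(−1)→ 2749609302
2749609302 —HB9→ 7·9^9 + 7·9^7 + 7·9^6 + 7·9^5 + 7·9^4 + 7·9^3 + 7·9^2 + 7·9 + 6 —bump→ 7·10^10 + 7·10^7 + 7·10^6 + 7·10^5 + 7·10^4 + 7·10^3 + 7·10^2 + 7·10 + 6 = 70077777776 —(−1)→ 70077777775
70077777775 —HB10→ 7·10^10 + 7·10^7 + 7·10^6 + 7·10^5 + 7·10^4 + 7·10^3 + 7·10^2 + 7·10 + 5 —bump→ 7·11^11 + 7·11^7 + 7·11^6 + 7·11^5 + 7·11^4 + 7·11^3 + 7·11^2 + 7·11 + 5 = 1997331745491 —(−1)→ 1997331745490

11, 84, 1027, 15627, 279937, 5764801, 134217727, 2749609302, 70077777775, 1997331745490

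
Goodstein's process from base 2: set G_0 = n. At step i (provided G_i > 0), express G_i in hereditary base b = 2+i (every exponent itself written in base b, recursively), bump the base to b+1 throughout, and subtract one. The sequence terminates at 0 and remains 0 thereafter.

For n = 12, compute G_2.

G_0=12  [base 2] 2^(2 + 1) + 2^2  →[2↦3]→  3^(3 + 1) + 3^3 = 108  −1 ⇒ G_1=107
G_1=107  [base 3] 3^(3 + 1) + 2·3^2 + 2·3 + 2  →[3↦4]→  4^(4 + 1) + 2·4^2 + 2·4 + 2 = 1066  −1 ⇒ G_2=1065
G_2=1065  [base 4] 4^(4 + 1) + 2·4^2 + 2·4 + 1  →[4↦5]→  5^(5 + 1) + 2·5^2 + 2·5 + 1 = 15686  −1 ⇒ G_3=15685

1065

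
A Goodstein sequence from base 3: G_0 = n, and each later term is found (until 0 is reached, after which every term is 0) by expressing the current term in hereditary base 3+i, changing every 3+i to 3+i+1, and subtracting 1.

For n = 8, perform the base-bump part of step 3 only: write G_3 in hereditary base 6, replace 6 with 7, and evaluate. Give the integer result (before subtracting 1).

8 —HB3→ 2·3 + 2 —bump→ 2·4 + 2 = 10 —(−1)→ 9
9 —HB4→ 2·4 + 1 —bump→ 2·5 + 1 = 11 —(−1)→ 10
10 —HB5→ 2·5 —bump→ 2·6 = 12 —(−1)→ 11
11 —HB6→ 6 + 5 —bump→ 7 + 5 = 12 —(−1)→ 11

12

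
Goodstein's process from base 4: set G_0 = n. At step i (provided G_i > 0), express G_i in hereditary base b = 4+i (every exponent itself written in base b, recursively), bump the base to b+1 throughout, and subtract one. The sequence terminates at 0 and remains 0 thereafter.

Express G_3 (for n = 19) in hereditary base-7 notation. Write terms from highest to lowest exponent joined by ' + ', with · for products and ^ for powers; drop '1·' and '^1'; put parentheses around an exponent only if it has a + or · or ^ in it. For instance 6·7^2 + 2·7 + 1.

7^2

G_0=19  [base 4] 4^2 + 3  →[4↦5]→  5^2 + 3 = 28  −1 ⇒ G_1=27
G_1=27  [base 5] 5^2 + 2  →[5↦6]→  6^2 + 2 = 38  −1 ⇒ G_2=37
G_2=37  [base 6] 6^2 + 1  →[6↦7]→  7^2 + 1 = 50  −1 ⇒ G_3=49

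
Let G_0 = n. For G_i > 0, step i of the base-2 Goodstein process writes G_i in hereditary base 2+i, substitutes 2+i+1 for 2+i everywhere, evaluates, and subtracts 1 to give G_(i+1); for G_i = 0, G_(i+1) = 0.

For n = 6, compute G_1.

[0] 6 ≡ 2^2 + 2 (base 2). Lift 3: 30. −1: 29.
[1] 29 ≡ 3^3 + 2 (base 3). Lift 4: 258. −1: 257.

29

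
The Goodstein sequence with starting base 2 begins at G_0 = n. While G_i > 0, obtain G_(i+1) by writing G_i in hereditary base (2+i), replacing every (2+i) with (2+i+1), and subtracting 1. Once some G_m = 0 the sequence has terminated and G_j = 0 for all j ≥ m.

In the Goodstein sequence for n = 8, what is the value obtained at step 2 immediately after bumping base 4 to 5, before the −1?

i=0: 8 = 2^(2 + 1) (b=2); 2→3: 3^(3 + 1) = 81; 81−1 = 80
i=1: 80 = 2·3^3 + 2·3^2 + 2·3 + 2 (b=3); 3→4: 2·4^4 + 2·4^2 + 2·4 + 2 = 554; 554−1 = 553
i=2: 553 = 2·4^4 + 2·4^2 + 2·4 + 1 (b=4); 4→5: 2·5^5 + 2·5^2 + 2·5 + 1 = 6311; 6311−1 = 6310

6311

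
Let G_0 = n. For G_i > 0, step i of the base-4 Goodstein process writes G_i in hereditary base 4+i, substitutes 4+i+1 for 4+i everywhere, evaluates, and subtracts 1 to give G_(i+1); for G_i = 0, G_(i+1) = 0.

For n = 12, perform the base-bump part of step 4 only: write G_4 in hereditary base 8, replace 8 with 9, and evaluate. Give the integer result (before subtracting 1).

19

[0] 12 ≡ 3·4 (base 4). Lift 5: 15. −1: 14.
[1] 14 ≡ 2·5 + 4 (base 5). Lift 6: 16. −1: 15.
[2] 15 ≡ 2·6 + 3 (base 6). Lift 7: 17. −1: 16.
[3] 16 ≡ 2·7 + 2 (base 7). Lift 8: 18. −1: 17.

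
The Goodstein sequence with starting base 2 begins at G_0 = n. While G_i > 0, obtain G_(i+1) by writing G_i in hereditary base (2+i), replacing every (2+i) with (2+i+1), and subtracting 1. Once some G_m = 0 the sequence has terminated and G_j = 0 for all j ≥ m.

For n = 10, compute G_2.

base 2: 10 = 2^(2 + 1) + 2; at 3: 3^(3 + 1) + 3 = 84; next = 83
base 3: 83 = 3^(3 + 1) + 2; at 4: 4^(4 + 1) + 2 = 1026; next = 1025

1025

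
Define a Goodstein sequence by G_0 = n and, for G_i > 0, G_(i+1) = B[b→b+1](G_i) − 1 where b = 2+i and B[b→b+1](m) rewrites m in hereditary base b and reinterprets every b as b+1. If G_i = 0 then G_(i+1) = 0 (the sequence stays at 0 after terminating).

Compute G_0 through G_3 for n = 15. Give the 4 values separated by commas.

15, 111, 1283, 18752

15 —HB2→ 2^(2 + 1) + 2^2 + 2 + 1 —bump→ 3^(3 + 1) + 3^3 + 3 + 1 = 112 —(−1)→ 111
111 —HB3→ 3^(3 + 1) + 3^3 + 3 —bump→ 4^(4 + 1) + 4^4 + 4 = 1284 —(−1)→ 1283
1283 —HB4→ 4^(4 + 1) + 4^4 + 3 —bump→ 5^(5 + 1) + 5^5 + 3 = 18753 —(−1)→ 18752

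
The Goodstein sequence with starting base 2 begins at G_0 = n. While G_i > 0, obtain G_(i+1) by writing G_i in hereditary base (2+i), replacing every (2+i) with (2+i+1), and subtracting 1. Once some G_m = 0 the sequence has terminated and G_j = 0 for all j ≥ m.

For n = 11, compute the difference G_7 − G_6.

base 2: 11 = 2^(2 + 1) + 2 + 1; at 3: 3^(3 + 1) + 3 + 1 = 85; next = 84
base 3: 84 = 3^(3 + 1) + 3; at 4: 4^(4 + 1) + 4 = 1028; next = 1027
base 4: 1027 = 4^(4 + 1) + 3; at 5: 5^(5 + 1) + 3 = 15628; next = 15627
base 5: 15627 = 5^(5 + 1) + 2; at 6: 6^(6 + 1) + 2 = 279938; next = 279937
base 6: 279937 = 6^(6 + 1) + 1; at 7: 7^(7 + 1) + 1 = 5764802; next = 5764801
base 7: 5764801 = 7^(7 + 1); at 8: 8^(8 + 1) = 134217728; next = 134217727
base 8: 134217727 = 7·8^8 + 7·8^7 + 7·8^6 + 7·8^5 + 7·8^4 + 7·8^3 + 7·8^2 + 7·8 + 7; at 9: 7·9^9 + 7·9^7 + 7·9^6 + 7·9^5 + 7·9^4 + 7·9^3 + 7·9^2 + 7·9 + 7 = 2749609303; next = 2749609302

2615391575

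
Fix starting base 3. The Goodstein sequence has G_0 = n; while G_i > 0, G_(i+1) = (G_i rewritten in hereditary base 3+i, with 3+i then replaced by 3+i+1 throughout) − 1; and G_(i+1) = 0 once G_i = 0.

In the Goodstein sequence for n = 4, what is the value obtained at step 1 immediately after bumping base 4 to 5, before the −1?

5

base 3: 4 = 3 + 1; at 4: 4 + 1 = 5; next = 4
base 4: 4 = 4; at 5: 5 = 5; next = 4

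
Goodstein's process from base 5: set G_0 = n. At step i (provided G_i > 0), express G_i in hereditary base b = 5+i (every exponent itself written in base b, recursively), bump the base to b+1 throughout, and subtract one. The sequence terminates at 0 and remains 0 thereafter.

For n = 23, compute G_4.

35

(0) 23|_5 = 4·5 + 3 ↦ 4·6 + 3|_6 = 27 ⇒ 26
(1) 26|_6 = 4·6 + 2 ↦ 4·7 + 2|_7 = 30 ⇒ 29
(2) 29|_7 = 4·7 + 1 ↦ 4·8 + 1|_8 = 33 ⇒ 32
(3) 32|_8 = 4·8 ↦ 4·9|_9 = 36 ⇒ 35
(4) 35|_9 = 3·9 + 8 ↦ 3·10 + 8|_10 = 38 ⇒ 37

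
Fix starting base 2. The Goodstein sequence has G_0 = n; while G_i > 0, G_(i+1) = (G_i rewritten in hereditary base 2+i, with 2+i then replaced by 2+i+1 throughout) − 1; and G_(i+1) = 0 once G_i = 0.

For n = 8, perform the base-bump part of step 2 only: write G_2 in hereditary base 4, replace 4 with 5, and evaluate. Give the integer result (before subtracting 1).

step 0: 8 = 2^(2 + 1); sub 3 for 2: 3^(3 + 1); = 81; G_1 = 81−1 = 80
step 1: 80 = 2·3^3 + 2·3^2 + 2·3 + 2; sub 4 for 3: 2·4^4 + 2·4^2 + 2·4 + 2; = 554; G_2 = 554−1 = 553
step 2: 553 = 2·4^4 + 2·4^2 + 2·4 + 1; sub 5 for 4: 2·5^5 + 2·5^2 + 2·5 + 1; = 6311; G_3 = 6311−1 = 6310

6311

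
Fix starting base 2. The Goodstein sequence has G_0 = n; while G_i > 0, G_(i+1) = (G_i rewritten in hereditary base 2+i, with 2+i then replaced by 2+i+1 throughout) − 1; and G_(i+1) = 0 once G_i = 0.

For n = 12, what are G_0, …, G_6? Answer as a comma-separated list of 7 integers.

12, 107, 1065, 15685, 280019, 5764910, 134217867

G_0 = 12. HB_2(12) = 2^(2 + 1) + 2^2. Bump = 108. G_1 = 107.
G_1 = 107. HB_3(107) = 3^(3 + 1) + 2·3^2 + 2·3 + 2. Bump = 1066. G_2 = 1065.
G_2 = 1065. HB_4(1065) = 4^(4 + 1) + 2·4^2 + 2·4 + 1. Bump = 15686. G_3 = 15685.
G_3 = 15685. HB_5(15685) = 5^(5 + 1) + 2·5^2 + 2·5. Bump = 280020. G_4 = 280019.
G_4 = 280019. HB_6(280019) = 6^(6 + 1) + 2·6^2 + 6 + 5. Bump = 5764911. G_5 = 5764910.
G_5 = 5764910. HB_7(5764910) = 7^(7 + 1) + 2·7^2 + 7 + 4. Bump = 134217868. G_6 = 134217867.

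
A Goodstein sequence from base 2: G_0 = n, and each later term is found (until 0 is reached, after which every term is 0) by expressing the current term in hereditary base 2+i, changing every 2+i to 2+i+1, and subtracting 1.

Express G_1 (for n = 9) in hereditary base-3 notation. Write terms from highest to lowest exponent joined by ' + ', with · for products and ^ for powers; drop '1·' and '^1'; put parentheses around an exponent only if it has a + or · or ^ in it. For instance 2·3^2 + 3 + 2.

3^(3 + 1)

i=0: 9 = 2^(2 + 1) + 1 (b=2); 2→3: 3^(3 + 1) + 1 = 82; 82−1 = 81
i=1: 81 = 3^(3 + 1) (b=3); 3→4: 4^(4 + 1) = 1024; 1024−1 = 1023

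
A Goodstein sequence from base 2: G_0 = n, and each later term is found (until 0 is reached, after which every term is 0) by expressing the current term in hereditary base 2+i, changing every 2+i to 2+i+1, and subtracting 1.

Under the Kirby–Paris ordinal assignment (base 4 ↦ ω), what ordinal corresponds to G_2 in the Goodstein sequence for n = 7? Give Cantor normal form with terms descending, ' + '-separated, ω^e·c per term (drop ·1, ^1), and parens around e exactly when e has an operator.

step 0: 7 = 2^2 + 2 + 1; sub 3 for 2: 3^3 + 3 + 1; = 31; G_1 = 31−1 = 30
step 1: 30 = 3^3 + 3; sub 4 for 3: 4^4 + 4; = 260; G_2 = 260−1 = 259

ω^ω + 3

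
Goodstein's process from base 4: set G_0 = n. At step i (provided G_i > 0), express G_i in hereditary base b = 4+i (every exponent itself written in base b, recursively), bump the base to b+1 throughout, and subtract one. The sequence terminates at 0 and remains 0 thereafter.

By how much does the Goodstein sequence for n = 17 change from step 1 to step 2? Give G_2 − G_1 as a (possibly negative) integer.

10

step 0: 17 = 4^2 + 1; sub 5 for 4: 5^2 + 1; = 26; G_1 = 26−1 = 25
step 1: 25 = 5^2; sub 6 for 5: 6^2; = 36; G_2 = 36−1 = 35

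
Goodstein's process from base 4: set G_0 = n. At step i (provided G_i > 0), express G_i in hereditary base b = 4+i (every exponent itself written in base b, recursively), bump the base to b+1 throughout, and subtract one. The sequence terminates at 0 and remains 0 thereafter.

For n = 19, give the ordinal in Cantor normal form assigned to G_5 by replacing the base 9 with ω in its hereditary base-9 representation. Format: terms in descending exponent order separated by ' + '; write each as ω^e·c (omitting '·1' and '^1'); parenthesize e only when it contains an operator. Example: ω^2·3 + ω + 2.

ω·7 + 6

[0] 19 ≡ 4^2 + 3 (base 4). Lift 5: 28. −1: 27.
[1] 27 ≡ 5^2 + 2 (base 5). Lift 6: 38. −1: 37.
[2] 37 ≡ 6^2 + 1 (base 6). Lift 7: 50. −1: 49.
[3] 49 ≡ 7^2 (base 7). Lift 8: 64. −1: 63.
[4] 63 ≡ 7·8 + 7 (base 8). Lift 9: 70. −1: 69.
[5] 69 ≡ 7·9 + 6 (base 9). Lift 10: 76. −1: 75.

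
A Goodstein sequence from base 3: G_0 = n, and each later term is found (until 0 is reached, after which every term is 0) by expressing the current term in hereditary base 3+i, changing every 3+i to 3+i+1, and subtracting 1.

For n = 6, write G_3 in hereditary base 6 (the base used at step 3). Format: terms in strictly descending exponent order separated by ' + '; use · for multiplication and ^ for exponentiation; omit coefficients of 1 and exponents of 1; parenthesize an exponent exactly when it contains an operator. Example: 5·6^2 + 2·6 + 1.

6 + 1

G_0=6  [base 3] 2·3  →[3↦4]→  2·4 = 8  −1 ⇒ G_1=7
G_1=7  [base 4] 4 + 3  →[4↦5]→  5 + 3 = 8  −1 ⇒ G_2=7
G_2=7  [base 5] 5 + 2  →[5↦6]→  6 + 2 = 8  −1 ⇒ G_3=7
G_3=7  [base 6] 6 + 1  →[6↦7]→  7 + 1 = 8  −1 ⇒ G_4=7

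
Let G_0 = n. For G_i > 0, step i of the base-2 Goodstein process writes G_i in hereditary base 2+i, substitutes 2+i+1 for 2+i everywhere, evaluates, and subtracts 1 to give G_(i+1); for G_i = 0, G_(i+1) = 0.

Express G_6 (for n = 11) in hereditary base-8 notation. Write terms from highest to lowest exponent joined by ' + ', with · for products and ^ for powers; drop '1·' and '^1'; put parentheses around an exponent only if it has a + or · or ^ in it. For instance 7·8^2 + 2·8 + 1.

i=0: 11 = 2^(2 + 1) + 2 + 1 (b=2); 2→3: 3^(3 + 1) + 3 + 1 = 85; 85−1 = 84
i=1: 84 = 3^(3 + 1) + 3 (b=3); 3→4: 4^(4 + 1) + 4 = 1028; 1028−1 = 1027
i=2: 1027 = 4^(4 + 1) + 3 (b=4); 4→5: 5^(5 + 1) + 3 = 15628; 15628−1 = 15627
i=3: 15627 = 5^(5 + 1) + 2 (b=5); 5→6: 6^(6 + 1) + 2 = 279938; 279938−1 = 279937
i=4: 279937 = 6^(6 + 1) + 1 (b=6); 6→7: 7^(7 + 1) + 1 = 5764802; 5764802−1 = 5764801
i=5: 5764801 = 7^(7 + 1) (b=7); 7→8: 8^(8 + 1) = 134217728; 134217728−1 = 134217727
i=6: 134217727 = 7·8^8 + 7·8^7 + 7·8^6 + 7·8^5 + 7·8^4 + 7·8^3 + 7·8^2 + 7·8 + 7 (b=8); 8→9: 7·9^9 + 7·9^7 + 7·9^6 + 7·9^5 + 7·9^4 + 7·9^3 + 7·9^2 + 7·9 + 7 = 2749609303; 2749609303−1 = 2749609302

7·8^8 + 7·8^7 + 7·8^6 + 7·8^5 + 7·8^4 + 7·8^3 + 7·8^2 + 7·8 + 7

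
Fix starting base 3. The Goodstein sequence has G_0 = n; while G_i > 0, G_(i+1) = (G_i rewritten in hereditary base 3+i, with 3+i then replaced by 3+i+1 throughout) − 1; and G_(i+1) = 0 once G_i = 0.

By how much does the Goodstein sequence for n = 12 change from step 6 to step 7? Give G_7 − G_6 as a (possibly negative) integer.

6

step 0: 12 = 3^2 + 3; sub 4 for 3: 4^2 + 4; = 20; G_1 = 20−1 = 19
step 1: 19 = 4^2 + 3; sub 5 for 4: 5^2 + 3; = 28; G_2 = 28−1 = 27
step 2: 27 = 5^2 + 2; sub 6 for 5: 6^2 + 2; = 38; G_3 = 38−1 = 37
step 3: 37 = 6^2 + 1; sub 7 for 6: 7^2 + 1; = 50; G_4 = 50−1 = 49
step 4: 49 = 7^2; sub 8 for 7: 8^2; = 64; G_5 = 64−1 = 63
step 5: 63 = 7·8 + 7; sub 9 for 8: 7·9 + 7; = 70; G_6 = 70−1 = 69
step 6: 69 = 7·9 + 6; sub 10 for 9: 7·10 + 6; = 76; G_7 = 76−1 = 75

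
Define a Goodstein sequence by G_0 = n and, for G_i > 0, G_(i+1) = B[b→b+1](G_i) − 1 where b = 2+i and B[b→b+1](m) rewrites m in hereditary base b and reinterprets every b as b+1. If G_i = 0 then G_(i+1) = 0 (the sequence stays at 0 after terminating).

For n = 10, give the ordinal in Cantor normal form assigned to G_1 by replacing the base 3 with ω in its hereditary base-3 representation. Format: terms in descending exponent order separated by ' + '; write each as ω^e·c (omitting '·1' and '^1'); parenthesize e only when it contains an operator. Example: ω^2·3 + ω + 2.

G_0 = 10. HB_2(10) = 2^(2 + 1) + 2. Bump = 84. G_1 = 83.
G_1 = 83. HB_3(83) = 3^(3 + 1) + 2. Bump = 1026. G_2 = 1025.

ω^(ω + 1) + 2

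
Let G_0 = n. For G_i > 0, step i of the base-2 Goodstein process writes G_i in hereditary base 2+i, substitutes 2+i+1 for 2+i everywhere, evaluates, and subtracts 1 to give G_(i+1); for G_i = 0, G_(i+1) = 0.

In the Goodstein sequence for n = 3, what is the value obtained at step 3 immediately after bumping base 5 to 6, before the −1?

2

3 —HB2→ 2 + 1 —bump→ 3 + 1 = 4 —(−1)→ 3
3 —HB3→ 3 —bump→ 4 = 4 —(−1)→ 3
3 —HB4→ 3 —bump→ 3 = 3 —(−1)→ 2
2 —HB5→ 2 —bump→ 2 = 2 —(−1)→ 1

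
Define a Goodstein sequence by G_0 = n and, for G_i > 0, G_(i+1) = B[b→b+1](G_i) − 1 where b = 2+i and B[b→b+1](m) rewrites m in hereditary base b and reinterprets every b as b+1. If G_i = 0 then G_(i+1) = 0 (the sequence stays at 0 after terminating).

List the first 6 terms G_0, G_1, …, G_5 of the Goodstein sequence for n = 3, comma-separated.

step 0: 3 = 2 + 1; sub 3 for 2: 3 + 1; = 4; G_1 = 4−1 = 3
step 1: 3 = 3; sub 4 for 3: 4; = 4; G_2 = 4−1 = 3
step 2: 3 = 3; sub 5 for 4: 3; = 3; G_3 = 3−1 = 2
step 3: 2 = 2; sub 6 for 5: 2; = 2; G_4 = 2−1 = 1
step 4: 1 = 1; sub 7 for 6: 1; = 1; G_5 = 1−1 = 0

3, 3, 3, 2, 1, 0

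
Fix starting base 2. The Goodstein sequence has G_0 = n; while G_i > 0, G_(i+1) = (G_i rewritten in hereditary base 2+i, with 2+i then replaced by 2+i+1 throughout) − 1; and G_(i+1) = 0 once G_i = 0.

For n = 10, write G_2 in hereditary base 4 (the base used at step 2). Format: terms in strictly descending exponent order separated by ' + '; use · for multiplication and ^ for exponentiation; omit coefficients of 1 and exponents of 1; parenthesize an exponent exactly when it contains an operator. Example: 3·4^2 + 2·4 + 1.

4^(4 + 1) + 1

G_0=10  [base 2] 2^(2 + 1) + 2  →[2↦3]→  3^(3 + 1) + 3 = 84  −1 ⇒ G_1=83
G_1=83  [base 3] 3^(3 + 1) + 2  →[3↦4]→  4^(4 + 1) + 2 = 1026  −1 ⇒ G_2=1025
G_2=1025  [base 4] 4^(4 + 1) + 1  →[4↦5]→  5^(5 + 1) + 1 = 15626  −1 ⇒ G_3=15625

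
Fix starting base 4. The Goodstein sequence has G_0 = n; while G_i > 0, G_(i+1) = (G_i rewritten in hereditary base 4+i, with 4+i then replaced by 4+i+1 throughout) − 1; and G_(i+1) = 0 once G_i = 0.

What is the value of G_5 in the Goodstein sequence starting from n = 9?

[0] 9 ≡ 2·4 + 1 (base 4). Lift 5: 11. −1: 10.
[1] 10 ≡ 2·5 (base 5). Lift 6: 12. −1: 11.
[2] 11 ≡ 6 + 5 (base 6). Lift 7: 12. −1: 11.
[3] 11 ≡ 7 + 4 (base 7). Lift 8: 12. −1: 11.
[4] 11 ≡ 8 + 3 (base 8). Lift 9: 12. −1: 11.
[5] 11 ≡ 9 + 2 (base 9). Lift 10: 12. −1: 11.

11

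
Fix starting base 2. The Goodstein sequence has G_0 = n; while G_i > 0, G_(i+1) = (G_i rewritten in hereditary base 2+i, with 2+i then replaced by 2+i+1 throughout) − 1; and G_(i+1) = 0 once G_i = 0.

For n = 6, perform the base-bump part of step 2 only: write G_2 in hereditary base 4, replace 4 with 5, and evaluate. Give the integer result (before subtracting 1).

i=0: 6 = 2^2 + 2 (b=2); 2→3: 3^3 + 3 = 30; 30−1 = 29
i=1: 29 = 3^3 + 2 (b=3); 3→4: 4^4 + 2 = 258; 258−1 = 257
i=2: 257 = 4^4 + 1 (b=4); 4→5: 5^5 + 1 = 3126; 3126−1 = 3125

3126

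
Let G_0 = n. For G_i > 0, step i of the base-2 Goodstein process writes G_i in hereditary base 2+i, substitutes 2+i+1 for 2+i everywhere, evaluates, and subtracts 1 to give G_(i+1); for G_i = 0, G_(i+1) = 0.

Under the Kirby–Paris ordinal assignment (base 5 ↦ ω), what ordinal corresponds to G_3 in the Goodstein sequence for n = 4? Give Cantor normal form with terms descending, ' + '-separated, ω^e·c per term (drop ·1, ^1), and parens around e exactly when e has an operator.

ω^2·2 + ω·2

[0] 4 ≡ 2^2 (base 2). Lift 3: 27. −1: 26.
[1] 26 ≡ 2·3^2 + 2·3 + 2 (base 3). Lift 4: 42. −1: 41.
[2] 41 ≡ 2·4^2 + 2·4 + 1 (base 4). Lift 5: 61. −1: 60.
[3] 60 ≡ 2·5^2 + 2·5 (base 5). Lift 6: 84. −1: 83.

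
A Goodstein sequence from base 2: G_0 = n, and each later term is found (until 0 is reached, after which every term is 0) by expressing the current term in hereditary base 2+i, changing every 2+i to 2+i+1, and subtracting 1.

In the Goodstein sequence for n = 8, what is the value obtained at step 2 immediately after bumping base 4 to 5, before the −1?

6311

G_0 = 8. HB_2(8) = 2^(2 + 1). Bump = 81. G_1 = 80.
G_1 = 80. HB_3(80) = 2·3^3 + 2·3^2 + 2·3 + 2. Bump = 554. G_2 = 553.
G_2 = 553. HB_4(553) = 2·4^4 + 2·4^2 + 2·4 + 1. Bump = 6311. G_3 = 6310.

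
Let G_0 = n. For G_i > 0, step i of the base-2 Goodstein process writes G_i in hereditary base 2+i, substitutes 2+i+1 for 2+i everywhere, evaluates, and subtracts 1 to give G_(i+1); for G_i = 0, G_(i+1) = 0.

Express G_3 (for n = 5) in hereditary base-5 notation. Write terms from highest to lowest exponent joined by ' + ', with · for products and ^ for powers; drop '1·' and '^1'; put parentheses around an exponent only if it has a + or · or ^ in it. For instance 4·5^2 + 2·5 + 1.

G_0=5  [base 2] 2^2 + 1  →[2↦3]→  3^3 + 1 = 28  −1 ⇒ G_1=27
G_1=27  [base 3] 3^3  →[3↦4]→  4^4 = 256  −1 ⇒ G_2=255
G_2=255  [base 4] 3·4^3 + 3·4^2 + 3·4 + 3  →[4↦5]→  3·5^3 + 3·5^2 + 3·5 + 3 = 468  −1 ⇒ G_3=467
G_3=467  [base 5] 3·5^3 + 3·5^2 + 3·5 + 2  →[5↦6]→  3·6^3 + 3·6^2 + 3·6 + 2 = 776  −1 ⇒ G_4=775

3·5^3 + 3·5^2 + 3·5 + 2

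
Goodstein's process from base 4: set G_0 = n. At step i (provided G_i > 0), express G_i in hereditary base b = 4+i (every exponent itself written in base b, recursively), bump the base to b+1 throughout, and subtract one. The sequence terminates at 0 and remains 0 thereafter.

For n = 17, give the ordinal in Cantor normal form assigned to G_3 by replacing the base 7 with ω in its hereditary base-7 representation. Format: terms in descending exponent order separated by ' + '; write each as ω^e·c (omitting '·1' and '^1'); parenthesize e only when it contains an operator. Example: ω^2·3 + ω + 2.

ω·5 + 4

G_0=17  [base 4] 4^2 + 1  →[4↦5]→  5^2 + 1 = 26  −1 ⇒ G_1=25
G_1=25  [base 5] 5^2  →[5↦6]→  6^2 = 36  −1 ⇒ G_2=35
G_2=35  [base 6] 5·6 + 5  →[6↦7]→  5·7 + 5 = 40  −1 ⇒ G_3=39
G_3=39  [base 7] 5·7 + 4  →[7↦8]→  5·8 + 4 = 44  −1 ⇒ G_4=43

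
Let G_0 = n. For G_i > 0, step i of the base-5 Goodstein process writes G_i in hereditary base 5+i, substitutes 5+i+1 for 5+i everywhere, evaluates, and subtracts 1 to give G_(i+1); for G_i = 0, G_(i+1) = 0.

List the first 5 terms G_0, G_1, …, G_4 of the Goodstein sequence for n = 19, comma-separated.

19, 21, 23, 25, 27

G_0=19  [base 5] 3·5 + 4  →[5↦6]→  3·6 + 4 = 22  −1 ⇒ G_1=21
G_1=21  [base 6] 3·6 + 3  →[6↦7]→  3·7 + 3 = 24  −1 ⇒ G_2=23
G_2=23  [base 7] 3·7 + 2  →[7↦8]→  3·8 + 2 = 26  −1 ⇒ G_3=25
G_3=25  [base 8] 3·8 + 1  →[8↦9]→  3·9 + 1 = 28  −1 ⇒ G_4=27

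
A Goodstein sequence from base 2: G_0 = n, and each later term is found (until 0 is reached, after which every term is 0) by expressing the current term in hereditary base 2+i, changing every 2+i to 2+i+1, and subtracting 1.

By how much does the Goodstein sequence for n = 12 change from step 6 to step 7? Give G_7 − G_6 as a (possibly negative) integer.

3352566707

12 —HB2→ 2^(2 + 1) + 2^2 —bump→ 3^(3 + 1) + 3^3 = 108 —(−1)→ 107
107 —HB3→ 3^(3 + 1) + 2·3^2 + 2·3 + 2 —bump→ 4^(4 + 1) + 2·4^2 + 2·4 + 2 = 1066 —(−1)→ 1065
1065 —HB4→ 4^(4 + 1) + 2·4^2 + 2·4 + 1 —bump→ 5^(5 + 1) + 2·5^2 + 2·5 + 1 = 15686 —(−1)→ 15685
15685 —HB5→ 5^(5 + 1) + 2·5^2 + 2·5 —bump→ 6^(6 + 1) + 2·6^2 + 2·6 = 280020 —(−1)→ 280019
280019 —HB6→ 6^(6 + 1) + 2·6^2 + 6 + 5 —bump→ 7^(7 + 1) + 2·7^2 + 7 + 5 = 5764911 —(−1)→ 5764910
5764910 —HB7→ 7^(7 + 1) + 2·7^2 + 7 + 4 —bump→ 8^(8 + 1) + 2·8^2 + 8 + 4 = 134217868 —(−1)→ 134217867
134217867 —HB8→ 8^(8 + 1) + 2·8^2 + 8 + 3 —bump→ 9^(9 + 1) + 2·9^2 + 9 + 3 = 3486784575 —(−1)→ 3486784574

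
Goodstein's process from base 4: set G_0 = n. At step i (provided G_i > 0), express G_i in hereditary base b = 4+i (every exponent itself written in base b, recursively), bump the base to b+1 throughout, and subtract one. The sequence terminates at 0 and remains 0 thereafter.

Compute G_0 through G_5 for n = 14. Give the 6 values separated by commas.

14, 16, 18, 20, 21, 22

(0) 14|_4 = 3·4 + 2 ↦ 3·5 + 2|_5 = 17 ⇒ 16
(1) 16|_5 = 3·5 + 1 ↦ 3·6 + 1|_6 = 19 ⇒ 18
(2) 18|_6 = 3·6 ↦ 3·7|_7 = 21 ⇒ 20
(3) 20|_7 = 2·7 + 6 ↦ 2·8 + 6|_8 = 22 ⇒ 21
(4) 21|_8 = 2·8 + 5 ↦ 2·9 + 5|_9 = 23 ⇒ 22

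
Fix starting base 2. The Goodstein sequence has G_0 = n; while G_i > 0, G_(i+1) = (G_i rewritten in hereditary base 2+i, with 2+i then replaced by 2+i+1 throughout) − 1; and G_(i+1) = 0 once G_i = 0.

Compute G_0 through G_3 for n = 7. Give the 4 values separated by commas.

i=0: 7 = 2^2 + 2 + 1 (b=2); 2→3: 3^3 + 3 + 1 = 31; 31−1 = 30
i=1: 30 = 3^3 + 3 (b=3); 3→4: 4^4 + 4 = 260; 260−1 = 259
i=2: 259 = 4^4 + 3 (b=4); 4→5: 5^5 + 3 = 3128; 3128−1 = 3127

7, 30, 259, 3127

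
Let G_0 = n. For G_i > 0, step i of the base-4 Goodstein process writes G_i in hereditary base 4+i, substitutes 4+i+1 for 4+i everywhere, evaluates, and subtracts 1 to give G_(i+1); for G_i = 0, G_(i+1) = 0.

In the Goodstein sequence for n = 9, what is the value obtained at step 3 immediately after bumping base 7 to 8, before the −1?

12

G_0 = 9. HB_4(9) = 2·4 + 1. Bump = 11. G_1 = 10.
G_1 = 10. HB_5(10) = 2·5. Bump = 12. G_2 = 11.
G_2 = 11. HB_6(11) = 6 + 5. Bump = 12. G_3 = 11.
G_3 = 11. HB_7(11) = 7 + 4. Bump = 12. G_4 = 11.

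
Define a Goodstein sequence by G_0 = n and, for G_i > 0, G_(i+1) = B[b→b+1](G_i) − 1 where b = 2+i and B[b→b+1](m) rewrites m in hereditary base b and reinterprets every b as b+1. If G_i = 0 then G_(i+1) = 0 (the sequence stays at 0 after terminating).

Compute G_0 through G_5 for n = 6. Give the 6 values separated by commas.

G_0 = 6. HB_2(6) = 2^2 + 2. Bump = 30. G_1 = 29.
G_1 = 29. HB_3(29) = 3^3 + 2. Bump = 258. G_2 = 257.
G_2 = 257. HB_4(257) = 4^4 + 1. Bump = 3126. G_3 = 3125.
G_3 = 3125. HB_5(3125) = 5^5. Bump = 46656. G_4 = 46655.
G_4 = 46655. HB_6(46655) = 5·6^5 + 5·6^4 + 5·6^3 + 5·6^2 + 5·6 + 5. Bump = 98040. G_5 = 98039.

6, 29, 257, 3125, 46655, 98039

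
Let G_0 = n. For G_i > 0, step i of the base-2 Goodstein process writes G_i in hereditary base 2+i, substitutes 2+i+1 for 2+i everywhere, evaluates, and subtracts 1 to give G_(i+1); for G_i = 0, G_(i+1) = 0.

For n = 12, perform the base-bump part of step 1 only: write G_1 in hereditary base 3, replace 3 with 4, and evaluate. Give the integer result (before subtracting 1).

1066

[0] 12 ≡ 2^(2 + 1) + 2^2 (base 2). Lift 3: 108. −1: 107.
[1] 107 ≡ 3^(3 + 1) + 2·3^2 + 2·3 + 2 (base 3). Lift 4: 1066. −1: 1065.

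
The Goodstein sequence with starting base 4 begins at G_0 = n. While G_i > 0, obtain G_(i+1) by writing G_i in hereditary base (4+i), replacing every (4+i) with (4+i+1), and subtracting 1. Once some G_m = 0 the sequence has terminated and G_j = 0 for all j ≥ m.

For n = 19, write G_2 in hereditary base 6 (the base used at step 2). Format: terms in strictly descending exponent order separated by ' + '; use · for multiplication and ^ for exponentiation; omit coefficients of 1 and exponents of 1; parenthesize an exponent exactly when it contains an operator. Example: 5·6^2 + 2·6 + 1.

6^2 + 1

[0] 19 ≡ 4^2 + 3 (base 4). Lift 5: 28. −1: 27.
[1] 27 ≡ 5^2 + 2 (base 5). Lift 6: 38. −1: 37.
[2] 37 ≡ 6^2 + 1 (base 6). Lift 7: 50. −1: 49.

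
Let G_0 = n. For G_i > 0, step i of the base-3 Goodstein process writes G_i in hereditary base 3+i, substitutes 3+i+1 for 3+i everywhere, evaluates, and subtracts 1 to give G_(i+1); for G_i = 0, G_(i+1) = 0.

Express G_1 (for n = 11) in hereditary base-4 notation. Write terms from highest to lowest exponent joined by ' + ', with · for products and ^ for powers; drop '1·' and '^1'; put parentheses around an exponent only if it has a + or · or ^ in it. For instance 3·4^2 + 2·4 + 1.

base 3: 11 = 3^2 + 2; at 4: 4^2 + 2 = 18; next = 17
base 4: 17 = 4^2 + 1; at 5: 5^2 + 1 = 26; next = 25

4^2 + 1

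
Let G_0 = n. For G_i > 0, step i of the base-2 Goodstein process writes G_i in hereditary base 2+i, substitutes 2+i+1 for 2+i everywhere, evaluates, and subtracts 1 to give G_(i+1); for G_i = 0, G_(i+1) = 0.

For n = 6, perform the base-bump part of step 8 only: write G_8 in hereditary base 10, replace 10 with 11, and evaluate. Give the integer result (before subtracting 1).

885776

G_0 = 6. HB_2(6) = 2^2 + 2. Bump = 30. G_1 = 29.
G_1 = 29. HB_3(29) = 3^3 + 2. Bump = 258. G_2 = 257.
G_2 = 257. HB_4(257) = 4^4 + 1. Bump = 3126. G_3 = 3125.
G_3 = 3125. HB_5(3125) = 5^5. Bump = 46656. G_4 = 46655.
G_4 = 46655. HB_6(46655) = 5·6^5 + 5·6^4 + 5·6^3 + 5·6^2 + 5·6 + 5. Bump = 98040. G_5 = 98039.
G_5 = 98039. HB_7(98039) = 5·7^5 + 5·7^4 + 5·7^3 + 5·7^2 + 5·7 + 4. Bump = 187244. G_6 = 187243.
G_6 = 187243. HB_8(187243) = 5·8^5 + 5·8^4 + 5·8^3 + 5·8^2 + 5·8 + 3. Bump = 332148. G_7 = 332147.
G_7 = 332147. HB_9(332147) = 5·9^5 + 5·9^4 + 5·9^3 + 5·9^2 + 5·9 + 2. Bump = 555552. G_8 = 555551.
G_8 = 555551. HB_10(555551) = 5·10^5 + 5·10^4 + 5·10^3 + 5·10^2 + 5·10 + 1. Bump = 885776. G_9 = 885775.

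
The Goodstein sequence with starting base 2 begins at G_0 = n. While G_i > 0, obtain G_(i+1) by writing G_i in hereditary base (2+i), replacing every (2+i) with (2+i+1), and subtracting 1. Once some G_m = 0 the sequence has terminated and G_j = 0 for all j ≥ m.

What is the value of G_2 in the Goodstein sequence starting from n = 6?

base 2: 6 = 2^2 + 2; at 3: 3^3 + 3 = 30; next = 29
base 3: 29 = 3^3 + 2; at 4: 4^4 + 2 = 258; next = 257
base 4: 257 = 4^4 + 1; at 5: 5^5 + 1 = 3126; next = 3125

257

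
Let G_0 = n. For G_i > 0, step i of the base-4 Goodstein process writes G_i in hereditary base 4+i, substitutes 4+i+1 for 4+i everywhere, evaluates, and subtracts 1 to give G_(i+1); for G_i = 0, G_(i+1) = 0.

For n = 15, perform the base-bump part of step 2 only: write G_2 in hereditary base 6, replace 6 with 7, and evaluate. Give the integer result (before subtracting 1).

22

i=0: 15 = 3·4 + 3 (b=4); 4→5: 3·5 + 3 = 18; 18−1 = 17
i=1: 17 = 3·5 + 2 (b=5); 5→6: 3·6 + 2 = 20; 20−1 = 19
i=2: 19 = 3·6 + 1 (b=6); 6→7: 3·7 + 1 = 22; 22−1 = 21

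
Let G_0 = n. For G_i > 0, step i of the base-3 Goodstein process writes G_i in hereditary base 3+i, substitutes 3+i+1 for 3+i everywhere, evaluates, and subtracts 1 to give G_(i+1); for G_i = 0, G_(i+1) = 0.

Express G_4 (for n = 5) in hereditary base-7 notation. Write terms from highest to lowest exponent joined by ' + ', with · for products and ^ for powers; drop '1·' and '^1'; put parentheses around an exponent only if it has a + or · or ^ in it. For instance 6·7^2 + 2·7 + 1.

G_0=5  [base 3] 3 + 2  →[3↦4]→  4 + 2 = 6  −1 ⇒ G_1=5
G_1=5  [base 4] 4 + 1  →[4↦5]→  5 + 1 = 6  −1 ⇒ G_2=5
G_2=5  [base 5] 5  →[5↦6]→  6 = 6  −1 ⇒ G_3=5
G_3=5  [base 6] 5  →[6↦7]→  5 = 5  −1 ⇒ G_4=4

4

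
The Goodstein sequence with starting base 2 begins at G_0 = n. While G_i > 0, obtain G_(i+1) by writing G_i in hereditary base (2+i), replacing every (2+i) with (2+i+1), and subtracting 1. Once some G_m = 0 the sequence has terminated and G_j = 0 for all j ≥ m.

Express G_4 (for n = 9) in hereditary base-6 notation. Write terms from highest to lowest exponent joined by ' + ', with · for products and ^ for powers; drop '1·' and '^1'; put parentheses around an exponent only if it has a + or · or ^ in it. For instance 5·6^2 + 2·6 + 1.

9 —HB2→ 2^(2 + 1) + 1 —bump→ 3^(3 + 1) + 1 = 82 —(−1)→ 81
81 —HB3→ 3^(3 + 1) —bump→ 4^(4 + 1) = 1024 —(−1)→ 1023
1023 —HB4→ 3·4^4 + 3·4^3 + 3·4^2 + 3·4 + 3 —bump→ 3·5^5 + 3·5^3 + 3·5^2 + 3·5 + 3 = 9843 —(−1)→ 9842
9842 —HB5→ 3·5^5 + 3·5^3 + 3·5^2 + 3·5 + 2 —bump→ 3·6^6 + 3·6^3 + 3·6^2 + 3·6 + 2 = 140744 —(−1)→ 140743
140743 —HB6→ 3·6^6 + 3·6^3 + 3·6^2 + 3·6 + 1 —bump→ 3·7^7 + 3·7^3 + 3·7^2 + 3·7 + 1 = 2471827 —(−1)→ 2471826

3·6^6 + 3·6^3 + 3·6^2 + 3·6 + 1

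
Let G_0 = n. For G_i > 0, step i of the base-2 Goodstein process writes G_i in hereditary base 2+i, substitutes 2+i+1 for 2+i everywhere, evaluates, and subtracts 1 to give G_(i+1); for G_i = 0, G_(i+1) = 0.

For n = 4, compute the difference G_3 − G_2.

19

(0) 4|_2 = 2^2 ↦ 3^3|_3 = 27 ⇒ 26
(1) 26|_3 = 2·3^2 + 2·3 + 2 ↦ 2·4^2 + 2·4 + 2|_4 = 42 ⇒ 41
(2) 41|_4 = 2·4^2 + 2·4 + 1 ↦ 2·5^2 + 2·5 + 1|_5 = 61 ⇒ 60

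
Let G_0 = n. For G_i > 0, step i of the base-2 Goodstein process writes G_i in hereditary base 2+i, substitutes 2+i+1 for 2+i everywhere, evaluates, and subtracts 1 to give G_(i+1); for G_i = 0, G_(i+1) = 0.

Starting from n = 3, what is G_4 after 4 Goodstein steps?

1

base 2: 3 = 2 + 1; at 3: 3 + 1 = 4; next = 3
base 3: 3 = 3; at 4: 4 = 4; next = 3
base 4: 3 = 3; at 5: 3 = 3; next = 2
base 5: 2 = 2; at 6: 2 = 2; next = 1
base 6: 1 = 1; at 7: 1 = 1; next = 0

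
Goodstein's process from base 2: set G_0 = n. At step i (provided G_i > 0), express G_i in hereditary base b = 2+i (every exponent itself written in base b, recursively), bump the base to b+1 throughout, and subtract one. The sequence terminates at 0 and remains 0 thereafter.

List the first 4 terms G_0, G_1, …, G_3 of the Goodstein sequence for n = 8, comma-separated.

8, 80, 553, 6310

G_0 = 8. HB_2(8) = 2^(2 + 1). Bump = 81. G_1 = 80.
G_1 = 80. HB_3(80) = 2·3^3 + 2·3^2 + 2·3 + 2. Bump = 554. G_2 = 553.
G_2 = 553. HB_4(553) = 2·4^4 + 2·4^2 + 2·4 + 1. Bump = 6311. G_3 = 6310.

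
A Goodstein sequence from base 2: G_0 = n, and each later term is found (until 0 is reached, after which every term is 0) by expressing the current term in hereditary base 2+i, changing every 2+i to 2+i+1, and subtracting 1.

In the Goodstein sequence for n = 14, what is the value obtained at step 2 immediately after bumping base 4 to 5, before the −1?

18751

base 2: 14 = 2^(2 + 1) + 2^2 + 2; at 3: 3^(3 + 1) + 3^3 + 3 = 111; next = 110
base 3: 110 = 3^(3 + 1) + 3^3 + 2; at 4: 4^(4 + 1) + 4^4 + 2 = 1282; next = 1281
base 4: 1281 = 4^(4 + 1) + 4^4 + 1; at 5: 5^(5 + 1) + 5^5 + 1 = 18751; next = 18750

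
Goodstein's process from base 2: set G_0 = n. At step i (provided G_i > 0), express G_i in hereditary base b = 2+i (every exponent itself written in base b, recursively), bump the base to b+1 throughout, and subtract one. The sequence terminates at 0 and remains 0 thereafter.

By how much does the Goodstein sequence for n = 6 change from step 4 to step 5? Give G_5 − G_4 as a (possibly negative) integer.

51384

[0] 6 ≡ 2^2 + 2 (base 2). Lift 3: 30. −1: 29.
[1] 29 ≡ 3^3 + 2 (base 3). Lift 4: 258. −1: 257.
[2] 257 ≡ 4^4 + 1 (base 4). Lift 5: 3126. −1: 3125.
[3] 3125 ≡ 5^5 (base 5). Lift 6: 46656. −1: 46655.
[4] 46655 ≡ 5·6^5 + 5·6^4 + 5·6^3 + 5·6^2 + 5·6 + 5 (base 6). Lift 7: 98040. −1: 98039.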